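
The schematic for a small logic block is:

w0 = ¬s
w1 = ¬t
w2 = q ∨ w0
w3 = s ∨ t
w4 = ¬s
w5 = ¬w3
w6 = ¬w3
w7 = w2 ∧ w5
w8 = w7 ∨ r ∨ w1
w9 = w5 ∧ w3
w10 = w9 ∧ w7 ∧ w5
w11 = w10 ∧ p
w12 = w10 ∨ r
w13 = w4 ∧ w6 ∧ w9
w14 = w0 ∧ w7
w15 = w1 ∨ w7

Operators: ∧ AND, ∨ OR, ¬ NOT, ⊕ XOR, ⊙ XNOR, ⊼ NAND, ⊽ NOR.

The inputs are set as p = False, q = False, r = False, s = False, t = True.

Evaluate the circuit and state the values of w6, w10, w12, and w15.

w0 = NOT s = NOT False = True
w1 = NOT t = NOT True = False
w2 = q OR w0 = False OR True = True
w3 = s OR t = False OR True = True
w5 = NOT w3 = NOT True = False
w6 = NOT w3 = NOT True = False
w7 = w2 AND w5 = True AND False = False
w9 = w5 AND w3 = False AND True = False
w10 = w9 AND w7 AND w5 = False AND False AND False = False
w12 = w10 OR r = False OR False = False
w15 = w1 OR w7 = False OR False = False

w6 = False, w10 = False, w12 = False, w15 = False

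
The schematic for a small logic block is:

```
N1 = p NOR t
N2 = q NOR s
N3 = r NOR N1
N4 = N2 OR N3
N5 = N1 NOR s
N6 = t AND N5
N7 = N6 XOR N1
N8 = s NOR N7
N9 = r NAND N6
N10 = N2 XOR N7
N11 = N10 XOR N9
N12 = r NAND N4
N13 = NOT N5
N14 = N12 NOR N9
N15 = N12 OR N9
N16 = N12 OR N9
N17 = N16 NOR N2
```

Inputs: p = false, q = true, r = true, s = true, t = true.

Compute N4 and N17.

N1 = p NOR t = false NOR true = false
N2 = q NOR s = true NOR true = false
N3 = r NOR N1 = true NOR false = false
N4 = N2 OR N3 = false OR false = false
N5 = N1 NOR s = false NOR true = false
N6 = t AND N5 = true AND false = false
N9 = r NAND N6 = true NAND false = true
N12 = r NAND N4 = true NAND false = true
N16 = N12 OR N9 = true OR true = true
N17 = N16 NOR N2 = true NOR false = false

N4 = false, N17 = false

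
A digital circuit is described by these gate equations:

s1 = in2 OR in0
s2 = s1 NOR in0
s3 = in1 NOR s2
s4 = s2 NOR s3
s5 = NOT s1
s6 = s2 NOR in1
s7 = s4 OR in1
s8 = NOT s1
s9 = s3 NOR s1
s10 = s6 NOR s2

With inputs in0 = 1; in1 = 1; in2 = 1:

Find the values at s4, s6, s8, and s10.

s4 = 1  s6 = 0  s8 = 0  s10 = 1

s1 = in2 OR in0 = 1 OR 1 = 1
s2 = s1 NOR in0 = 1 NOR 1 = 0
s3 = in1 NOR s2 = 1 NOR 0 = 0
s4 = s2 NOR s3 = 0 NOR 0 = 1
s6 = s2 NOR in1 = 0 NOR 1 = 0
s8 = NOT s1 = NOT 1 = 0
s10 = s6 NOR s2 = 0 NOR 0 = 1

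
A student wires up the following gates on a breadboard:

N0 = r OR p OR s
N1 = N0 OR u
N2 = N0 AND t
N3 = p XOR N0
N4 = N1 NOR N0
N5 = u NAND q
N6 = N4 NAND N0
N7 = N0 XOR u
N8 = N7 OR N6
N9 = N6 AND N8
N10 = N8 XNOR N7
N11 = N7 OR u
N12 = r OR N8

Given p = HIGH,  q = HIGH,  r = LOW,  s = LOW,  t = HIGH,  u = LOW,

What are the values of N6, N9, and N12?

N6 = HIGH  N9 = HIGH  N12 = HIGH

N0 = r OR p OR s = LOW OR HIGH OR LOW = HIGH
N1 = N0 OR u = HIGH OR LOW = HIGH
N4 = N1 NOR N0 = HIGH NOR HIGH = LOW
N6 = N4 NAND N0 = LOW NAND HIGH = HIGH
N7 = N0 XOR u = HIGH XOR LOW = HIGH
N8 = N7 OR N6 = HIGH OR HIGH = HIGH
N9 = N6 AND N8 = HIGH AND HIGH = HIGH
N12 = r OR N8 = LOW OR HIGH = HIGH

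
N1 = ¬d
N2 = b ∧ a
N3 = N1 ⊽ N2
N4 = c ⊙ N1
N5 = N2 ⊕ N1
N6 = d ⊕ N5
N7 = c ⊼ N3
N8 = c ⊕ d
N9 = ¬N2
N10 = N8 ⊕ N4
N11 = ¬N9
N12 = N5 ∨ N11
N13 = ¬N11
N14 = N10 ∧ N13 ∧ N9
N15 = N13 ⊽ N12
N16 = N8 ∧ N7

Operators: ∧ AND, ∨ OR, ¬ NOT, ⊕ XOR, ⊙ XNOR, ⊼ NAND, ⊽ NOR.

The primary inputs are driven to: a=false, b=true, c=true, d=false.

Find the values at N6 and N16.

N1 = NOT d = NOT false = true
N2 = b AND a = true AND false = false
N3 = N1 NOR N2 = true NOR false = false
N5 = N2 XOR N1 = false XOR true = true
N6 = d XOR N5 = false XOR true = true
N7 = c NAND N3 = true NAND false = true
N8 = c XOR d = true XOR false = true
N16 = N8 AND N7 = true AND true = true

N6 = true; N16 = true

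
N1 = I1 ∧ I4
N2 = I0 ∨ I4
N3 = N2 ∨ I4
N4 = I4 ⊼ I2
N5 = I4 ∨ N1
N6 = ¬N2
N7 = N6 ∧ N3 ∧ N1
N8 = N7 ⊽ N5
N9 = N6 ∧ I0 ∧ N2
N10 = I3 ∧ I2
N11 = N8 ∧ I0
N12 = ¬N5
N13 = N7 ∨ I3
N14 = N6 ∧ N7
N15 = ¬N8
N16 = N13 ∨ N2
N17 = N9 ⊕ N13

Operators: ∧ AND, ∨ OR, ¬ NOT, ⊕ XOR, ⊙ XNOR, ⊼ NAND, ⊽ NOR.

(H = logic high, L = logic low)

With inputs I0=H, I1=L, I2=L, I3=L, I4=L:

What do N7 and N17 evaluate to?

N1 = I1 AND I4 = L AND L = L
N2 = I0 OR I4 = H OR L = H
N3 = N2 OR I4 = H OR L = H
N6 = NOT N2 = NOT H = L
N7 = N6 AND N3 AND N1 = L AND H AND L = L
N9 = N6 AND I0 AND N2 = L AND H AND H = L
N13 = N7 OR I3 = L OR L = L
N17 = N9 XOR N13 = L XOR L = L

N7 = L, N17 = L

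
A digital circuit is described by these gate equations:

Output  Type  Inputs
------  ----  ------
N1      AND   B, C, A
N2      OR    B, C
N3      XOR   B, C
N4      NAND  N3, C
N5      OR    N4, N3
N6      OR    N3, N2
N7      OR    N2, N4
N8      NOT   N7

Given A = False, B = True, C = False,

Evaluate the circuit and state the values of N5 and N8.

N5 = True, N8 = False

N2 = B OR C = True OR False = True
N3 = B XOR C = True XOR False = True
N4 = N3 NAND C = True NAND False = True
N5 = N4 OR N3 = True OR True = True
N7 = N2 OR N4 = True OR True = True
N8 = NOT N7 = NOT True = False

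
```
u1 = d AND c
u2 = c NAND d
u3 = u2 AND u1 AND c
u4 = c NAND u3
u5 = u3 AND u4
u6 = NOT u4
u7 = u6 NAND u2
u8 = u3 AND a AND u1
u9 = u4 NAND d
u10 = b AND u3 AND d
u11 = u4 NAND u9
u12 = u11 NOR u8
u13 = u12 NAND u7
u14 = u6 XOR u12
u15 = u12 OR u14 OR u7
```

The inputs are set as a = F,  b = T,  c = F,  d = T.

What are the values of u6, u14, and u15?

u1 = d AND c = T AND F = F
u2 = c NAND d = F NAND T = T
u3 = u2 AND u1 AND c = T AND F AND F = F
u4 = c NAND u3 = F NAND F = T
u6 = NOT u4 = NOT T = F
u7 = u6 NAND u2 = F NAND T = T
u8 = u3 AND a AND u1 = F AND F AND F = F
u9 = u4 NAND d = T NAND T = F
u11 = u4 NAND u9 = T NAND F = T
u12 = u11 NOR u8 = T NOR F = F
u14 = u6 XOR u12 = F XOR F = F
u15 = u12 OR u14 OR u7 = F OR F OR T = T

u6 = F; u14 = F; u15 = T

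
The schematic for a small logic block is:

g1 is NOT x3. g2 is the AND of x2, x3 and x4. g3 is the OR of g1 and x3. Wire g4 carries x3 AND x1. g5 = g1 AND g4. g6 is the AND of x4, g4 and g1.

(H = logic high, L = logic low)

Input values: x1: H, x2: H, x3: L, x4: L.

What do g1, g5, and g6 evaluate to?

g1 = NOT x3 = NOT L = H
g4 = x3 AND x1 = L AND H = L
g5 = g1 AND g4 = H AND L = L
g6 = x4 AND g4 AND g1 = L AND L AND H = L

g1 = H, g5 = L, g6 = L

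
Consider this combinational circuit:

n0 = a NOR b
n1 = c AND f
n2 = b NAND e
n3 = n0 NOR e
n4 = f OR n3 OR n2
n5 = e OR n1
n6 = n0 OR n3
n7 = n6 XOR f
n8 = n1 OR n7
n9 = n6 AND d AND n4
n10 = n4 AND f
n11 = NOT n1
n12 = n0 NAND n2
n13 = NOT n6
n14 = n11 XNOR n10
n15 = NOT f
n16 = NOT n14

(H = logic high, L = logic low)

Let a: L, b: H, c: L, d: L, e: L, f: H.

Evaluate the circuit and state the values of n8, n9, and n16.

n0 = a NOR b = L NOR H = L
n1 = c AND f = L AND H = L
n2 = b NAND e = H NAND L = H
n3 = n0 NOR e = L NOR L = H
n4 = f OR n3 OR n2 = H OR H OR H = H
n6 = n0 OR n3 = L OR H = H
n7 = n6 XOR f = H XOR H = L
n8 = n1 OR n7 = L OR L = L
n9 = n6 AND d AND n4 = H AND L AND H = L
n10 = n4 AND f = H AND H = H
n11 = NOT n1 = NOT L = H
n14 = n11 XNOR n10 = H XNOR H = H
n16 = NOT n14 = NOT H = L

n8 = L; n9 = L; n16 = L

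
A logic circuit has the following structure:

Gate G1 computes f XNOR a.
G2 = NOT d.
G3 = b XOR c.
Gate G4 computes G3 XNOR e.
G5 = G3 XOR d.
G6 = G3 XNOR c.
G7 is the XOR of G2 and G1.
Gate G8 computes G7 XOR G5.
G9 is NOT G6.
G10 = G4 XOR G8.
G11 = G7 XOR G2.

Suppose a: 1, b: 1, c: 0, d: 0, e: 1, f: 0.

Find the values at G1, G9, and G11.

G1 = 0, G9 = 1, G11 = 0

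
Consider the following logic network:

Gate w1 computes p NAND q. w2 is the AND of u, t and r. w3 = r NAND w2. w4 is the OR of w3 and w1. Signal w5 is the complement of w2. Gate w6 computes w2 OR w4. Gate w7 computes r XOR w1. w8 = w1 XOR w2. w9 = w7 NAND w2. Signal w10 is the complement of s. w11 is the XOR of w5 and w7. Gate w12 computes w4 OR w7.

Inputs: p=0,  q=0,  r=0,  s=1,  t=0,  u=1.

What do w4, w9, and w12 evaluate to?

w4 = 1  w9 = 1  w12 = 1

w1 = p NAND q = 0 NAND 0 = 1
w2 = u AND t AND r = 1 AND 0 AND 0 = 0
w3 = r NAND w2 = 0 NAND 0 = 1
w4 = w3 OR w1 = 1 OR 1 = 1
w7 = r XOR w1 = 0 XOR 1 = 1
w9 = w7 NAND w2 = 1 NAND 0 = 1
w12 = w4 OR w7 = 1 OR 1 = 1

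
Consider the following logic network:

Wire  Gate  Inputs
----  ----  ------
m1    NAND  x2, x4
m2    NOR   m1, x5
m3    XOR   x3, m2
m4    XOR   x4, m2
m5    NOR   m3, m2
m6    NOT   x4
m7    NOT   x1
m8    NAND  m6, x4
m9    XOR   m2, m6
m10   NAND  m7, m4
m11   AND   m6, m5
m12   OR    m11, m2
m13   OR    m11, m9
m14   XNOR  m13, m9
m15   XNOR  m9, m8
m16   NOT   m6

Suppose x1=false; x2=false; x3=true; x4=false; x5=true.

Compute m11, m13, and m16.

m11 = false, m13 = true, m16 = false

m1 = x2 NAND x4 = false NAND false = true
m2 = m1 NOR x5 = true NOR true = false
m3 = x3 XOR m2 = true XOR false = true
m5 = m3 NOR m2 = true NOR false = false
m6 = NOT x4 = NOT false = true
m9 = m2 XOR m6 = false XOR true = true
m11 = m6 AND m5 = true AND false = false
m13 = m11 OR m9 = false OR true = true
m16 = NOT m6 = NOT true = false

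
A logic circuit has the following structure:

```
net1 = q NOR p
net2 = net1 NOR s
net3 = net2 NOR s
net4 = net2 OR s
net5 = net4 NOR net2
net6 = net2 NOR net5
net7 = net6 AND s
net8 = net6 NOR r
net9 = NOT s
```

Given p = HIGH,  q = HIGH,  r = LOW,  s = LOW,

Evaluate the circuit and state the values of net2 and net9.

net2 = HIGH, net9 = HIGH

net1 = q NOR p = HIGH NOR HIGH = LOW
net2 = net1 NOR s = LOW NOR LOW = HIGH
net9 = NOT s = NOT LOW = HIGH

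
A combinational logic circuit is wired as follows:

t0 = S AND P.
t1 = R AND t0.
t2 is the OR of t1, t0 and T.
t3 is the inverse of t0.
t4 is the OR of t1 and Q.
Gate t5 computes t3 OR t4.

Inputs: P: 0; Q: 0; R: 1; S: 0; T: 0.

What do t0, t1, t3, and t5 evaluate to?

t0 = 0  t1 = 0  t3 = 1  t5 = 1

t0 = S AND P = 0 AND 0 = 0
t1 = R AND t0 = 1 AND 0 = 0
t3 = NOT t0 = NOT 0 = 1
t4 = t1 OR Q = 0 OR 0 = 0
t5 = t3 OR t4 = 1 OR 0 = 1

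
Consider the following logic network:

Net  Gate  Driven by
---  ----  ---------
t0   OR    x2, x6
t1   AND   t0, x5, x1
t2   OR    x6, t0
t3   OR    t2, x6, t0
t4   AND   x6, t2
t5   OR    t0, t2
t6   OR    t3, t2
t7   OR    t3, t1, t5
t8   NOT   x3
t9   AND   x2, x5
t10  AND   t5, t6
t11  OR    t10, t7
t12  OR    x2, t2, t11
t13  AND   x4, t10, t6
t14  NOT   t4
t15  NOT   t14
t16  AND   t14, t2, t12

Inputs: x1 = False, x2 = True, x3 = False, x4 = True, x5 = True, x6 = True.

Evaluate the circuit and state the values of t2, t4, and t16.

t0 = x2 OR x6 = True OR True = True
t1 = t0 AND x5 AND x1 = True AND True AND False = False
t2 = x6 OR t0 = True OR True = True
t3 = t2 OR x6 OR t0 = True OR True OR True = True
t4 = x6 AND t2 = True AND True = True
t5 = t0 OR t2 = True OR True = True
t6 = t3 OR t2 = True OR True = True
t7 = t3 OR t1 OR t5 = True OR False OR True = True
t10 = t5 AND t6 = True AND True = True
t11 = t10 OR t7 = True OR True = True
t12 = x2 OR t2 OR t11 = True OR True OR True = True
t14 = NOT t4 = NOT True = False
t16 = t14 AND t2 AND t12 = False AND True AND True = False

t2 = True, t4 = True, t16 = False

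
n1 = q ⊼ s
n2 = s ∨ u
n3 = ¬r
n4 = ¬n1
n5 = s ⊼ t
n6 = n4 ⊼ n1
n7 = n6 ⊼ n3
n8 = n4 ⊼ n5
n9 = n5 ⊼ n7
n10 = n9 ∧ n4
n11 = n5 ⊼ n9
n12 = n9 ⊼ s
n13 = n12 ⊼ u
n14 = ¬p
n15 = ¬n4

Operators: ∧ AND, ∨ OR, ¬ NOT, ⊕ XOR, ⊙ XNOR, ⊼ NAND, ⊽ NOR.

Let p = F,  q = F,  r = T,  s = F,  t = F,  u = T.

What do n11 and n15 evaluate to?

n11 = T, n15 = T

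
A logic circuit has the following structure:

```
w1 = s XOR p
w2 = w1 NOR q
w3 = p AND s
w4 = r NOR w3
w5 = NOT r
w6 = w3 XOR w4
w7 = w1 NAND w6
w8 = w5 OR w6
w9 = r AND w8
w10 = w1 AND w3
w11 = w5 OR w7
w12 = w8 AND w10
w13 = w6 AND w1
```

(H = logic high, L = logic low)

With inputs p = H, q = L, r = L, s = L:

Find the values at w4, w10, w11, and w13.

w1 = s XOR p = L XOR H = H
w3 = p AND s = H AND L = L
w4 = r NOR w3 = L NOR L = H
w5 = NOT r = NOT L = H
w6 = w3 XOR w4 = L XOR H = H
w7 = w1 NAND w6 = H NAND H = L
w10 = w1 AND w3 = H AND L = L
w11 = w5 OR w7 = H OR L = H
w13 = w6 AND w1 = H AND H = H

w4 = H, w10 = L, w11 = H, w13 = H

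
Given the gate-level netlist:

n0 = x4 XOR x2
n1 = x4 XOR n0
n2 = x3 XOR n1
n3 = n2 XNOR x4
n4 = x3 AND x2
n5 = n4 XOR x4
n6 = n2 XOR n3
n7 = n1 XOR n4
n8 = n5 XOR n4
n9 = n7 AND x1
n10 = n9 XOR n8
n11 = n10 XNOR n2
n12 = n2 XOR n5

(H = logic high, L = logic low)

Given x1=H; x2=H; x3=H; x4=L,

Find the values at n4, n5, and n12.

n4 = H, n5 = H, n12 = H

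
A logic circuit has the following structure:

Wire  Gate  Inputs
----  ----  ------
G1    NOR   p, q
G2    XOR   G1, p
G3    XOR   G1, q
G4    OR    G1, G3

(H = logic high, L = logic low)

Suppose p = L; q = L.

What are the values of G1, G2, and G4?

G1 = p NOR q = L NOR L = H
G2 = G1 XOR p = H XOR L = H
G3 = G1 XOR q = H XOR L = H
G4 = G1 OR G3 = H OR H = H

G1 = H  G2 = H  G4 = H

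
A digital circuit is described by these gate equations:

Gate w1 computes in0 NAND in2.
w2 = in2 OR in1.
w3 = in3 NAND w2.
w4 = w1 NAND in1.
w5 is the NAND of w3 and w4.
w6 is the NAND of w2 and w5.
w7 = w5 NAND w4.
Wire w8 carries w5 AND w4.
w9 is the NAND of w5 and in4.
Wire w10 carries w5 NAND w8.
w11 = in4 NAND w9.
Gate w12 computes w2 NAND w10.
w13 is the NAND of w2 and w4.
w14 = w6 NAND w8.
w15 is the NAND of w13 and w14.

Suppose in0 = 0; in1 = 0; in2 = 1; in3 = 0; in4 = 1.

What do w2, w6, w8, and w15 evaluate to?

w2 = 1, w6 = 1, w8 = 0, w15 = 1

w1 = in0 NAND in2 = 0 NAND 1 = 1
w2 = in2 OR in1 = 1 OR 0 = 1
w3 = in3 NAND w2 = 0 NAND 1 = 1
w4 = w1 NAND in1 = 1 NAND 0 = 1
w5 = w3 NAND w4 = 1 NAND 1 = 0
w6 = w2 NAND w5 = 1 NAND 0 = 1
w8 = w5 AND w4 = 0 AND 1 = 0
w13 = w2 NAND w4 = 1 NAND 1 = 0
w14 = w6 NAND w8 = 1 NAND 0 = 1
w15 = w13 NAND w14 = 0 NAND 1 = 1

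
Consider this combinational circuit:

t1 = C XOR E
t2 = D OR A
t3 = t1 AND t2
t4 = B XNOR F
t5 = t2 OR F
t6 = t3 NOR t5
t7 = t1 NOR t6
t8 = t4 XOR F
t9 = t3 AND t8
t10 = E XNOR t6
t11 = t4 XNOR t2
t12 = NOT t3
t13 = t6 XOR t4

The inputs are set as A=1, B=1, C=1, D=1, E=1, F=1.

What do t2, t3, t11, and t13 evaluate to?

t1 = C XOR E = 1 XOR 1 = 0
t2 = D OR A = 1 OR 1 = 1
t3 = t1 AND t2 = 0 AND 1 = 0
t4 = B XNOR F = 1 XNOR 1 = 1
t5 = t2 OR F = 1 OR 1 = 1
t6 = t3 NOR t5 = 0 NOR 1 = 0
t11 = t4 XNOR t2 = 1 XNOR 1 = 1
t13 = t6 XOR t4 = 0 XOR 1 = 1

t2 = 1; t3 = 0; t11 = 1; t13 = 1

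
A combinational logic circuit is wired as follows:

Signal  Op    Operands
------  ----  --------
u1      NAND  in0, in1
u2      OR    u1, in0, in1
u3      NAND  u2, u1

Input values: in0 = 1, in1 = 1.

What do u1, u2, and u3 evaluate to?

u1 = in0 NAND in1 = 1 NAND 1 = 0
u2 = u1 OR in0 OR in1 = 0 OR 1 OR 1 = 1
u3 = u2 NAND u1 = 1 NAND 0 = 1

u1 = 0  u2 = 1  u3 = 1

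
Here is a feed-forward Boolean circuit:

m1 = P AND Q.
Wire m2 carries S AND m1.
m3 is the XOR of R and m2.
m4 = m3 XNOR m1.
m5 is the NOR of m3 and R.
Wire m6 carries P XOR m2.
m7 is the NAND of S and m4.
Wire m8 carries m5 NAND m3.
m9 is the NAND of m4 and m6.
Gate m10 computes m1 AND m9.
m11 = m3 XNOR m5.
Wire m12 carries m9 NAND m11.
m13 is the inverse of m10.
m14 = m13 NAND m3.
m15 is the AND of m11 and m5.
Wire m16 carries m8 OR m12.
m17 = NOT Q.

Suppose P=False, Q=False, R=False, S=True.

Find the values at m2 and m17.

m1 = P AND Q = False AND False = False
m2 = S AND m1 = True AND False = False
m17 = NOT Q = NOT False = True

m2 = False; m17 = True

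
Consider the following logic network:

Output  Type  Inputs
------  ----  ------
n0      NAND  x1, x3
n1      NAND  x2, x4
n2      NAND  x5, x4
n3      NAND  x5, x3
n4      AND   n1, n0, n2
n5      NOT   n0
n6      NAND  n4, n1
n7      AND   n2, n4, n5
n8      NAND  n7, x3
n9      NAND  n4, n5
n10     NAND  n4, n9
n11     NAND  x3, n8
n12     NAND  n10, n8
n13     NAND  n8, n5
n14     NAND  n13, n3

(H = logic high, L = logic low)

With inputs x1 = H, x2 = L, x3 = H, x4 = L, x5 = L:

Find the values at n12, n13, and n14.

n0 = x1 NAND x3 = H NAND H = L
n1 = x2 NAND x4 = L NAND L = H
n2 = x5 NAND x4 = L NAND L = H
n3 = x5 NAND x3 = L NAND H = H
n4 = n1 AND n0 AND n2 = H AND L AND H = L
n5 = NOT n0 = NOT L = H
n7 = n2 AND n4 AND n5 = H AND L AND H = L
n8 = n7 NAND x3 = L NAND H = H
n9 = n4 NAND n5 = L NAND H = H
n10 = n4 NAND n9 = L NAND H = H
n12 = n10 NAND n8 = H NAND H = L
n13 = n8 NAND n5 = H NAND H = L
n14 = n13 NAND n3 = L NAND H = H

n12 = L, n13 = L, n14 = H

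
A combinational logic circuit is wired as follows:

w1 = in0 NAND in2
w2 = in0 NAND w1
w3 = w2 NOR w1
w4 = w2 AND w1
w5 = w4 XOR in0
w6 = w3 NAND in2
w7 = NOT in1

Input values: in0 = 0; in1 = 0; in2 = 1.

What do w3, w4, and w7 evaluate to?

w3 = 0, w4 = 1, w7 = 1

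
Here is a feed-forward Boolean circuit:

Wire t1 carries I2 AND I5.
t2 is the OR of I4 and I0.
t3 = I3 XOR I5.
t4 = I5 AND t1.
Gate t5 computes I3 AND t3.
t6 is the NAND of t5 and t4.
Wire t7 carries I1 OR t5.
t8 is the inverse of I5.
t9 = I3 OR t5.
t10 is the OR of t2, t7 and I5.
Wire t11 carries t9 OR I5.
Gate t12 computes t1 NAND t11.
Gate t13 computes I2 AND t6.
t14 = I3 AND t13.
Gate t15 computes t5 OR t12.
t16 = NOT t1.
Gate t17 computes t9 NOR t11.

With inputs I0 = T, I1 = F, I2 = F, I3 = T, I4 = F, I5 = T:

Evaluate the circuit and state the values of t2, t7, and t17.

t2 = I4 OR I0 = F OR T = T
t3 = I3 XOR I5 = T XOR T = F
t5 = I3 AND t3 = T AND F = F
t7 = I1 OR t5 = F OR F = F
t9 = I3 OR t5 = T OR F = T
t11 = t9 OR I5 = T OR T = T
t17 = t9 NOR t11 = T NOR T = F

t2 = T, t7 = F, t17 = F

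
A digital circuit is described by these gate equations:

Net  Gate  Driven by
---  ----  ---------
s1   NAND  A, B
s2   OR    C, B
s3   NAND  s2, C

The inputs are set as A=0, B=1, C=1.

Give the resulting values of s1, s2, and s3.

s1 = 1, s2 = 1, s3 = 0

s1 = A NAND B = 0 NAND 1 = 1
s2 = C OR B = 1 OR 1 = 1
s3 = s2 NAND C = 1 NAND 1 = 0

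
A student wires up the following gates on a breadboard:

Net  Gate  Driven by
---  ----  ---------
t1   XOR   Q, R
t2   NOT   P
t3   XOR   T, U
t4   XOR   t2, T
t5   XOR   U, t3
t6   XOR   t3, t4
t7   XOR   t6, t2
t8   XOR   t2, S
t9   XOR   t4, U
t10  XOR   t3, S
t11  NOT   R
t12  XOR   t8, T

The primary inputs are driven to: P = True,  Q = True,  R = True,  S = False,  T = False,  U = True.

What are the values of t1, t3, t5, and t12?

t1 = False  t3 = True  t5 = False  t12 = False

t1 = Q XOR R = True XOR True = False
t2 = NOT P = NOT True = False
t3 = T XOR U = False XOR True = True
t5 = U XOR t3 = True XOR True = False
t8 = t2 XOR S = False XOR False = False
t12 = t8 XOR T = False XOR False = False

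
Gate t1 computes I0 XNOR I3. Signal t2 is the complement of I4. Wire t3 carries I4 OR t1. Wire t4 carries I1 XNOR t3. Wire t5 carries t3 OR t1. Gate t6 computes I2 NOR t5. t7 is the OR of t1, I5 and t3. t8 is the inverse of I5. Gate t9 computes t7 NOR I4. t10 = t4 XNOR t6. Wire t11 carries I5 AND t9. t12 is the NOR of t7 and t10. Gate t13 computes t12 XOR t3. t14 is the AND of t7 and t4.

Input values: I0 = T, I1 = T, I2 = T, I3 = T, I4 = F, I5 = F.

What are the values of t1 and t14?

t1 = I0 XNOR I3 = T XNOR T = T
t3 = I4 OR t1 = F OR T = T
t4 = I1 XNOR t3 = T XNOR T = T
t7 = t1 OR I5 OR t3 = T OR F OR T = T
t14 = t7 AND t4 = T AND T = T

t1 = T; t14 = T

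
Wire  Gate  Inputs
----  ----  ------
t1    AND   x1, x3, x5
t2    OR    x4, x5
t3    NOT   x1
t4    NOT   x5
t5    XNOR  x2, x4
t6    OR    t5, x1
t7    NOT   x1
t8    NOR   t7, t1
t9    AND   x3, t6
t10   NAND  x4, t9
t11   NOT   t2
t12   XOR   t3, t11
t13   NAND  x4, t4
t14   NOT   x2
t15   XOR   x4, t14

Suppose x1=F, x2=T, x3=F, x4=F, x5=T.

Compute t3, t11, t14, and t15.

t3 = T, t11 = F, t14 = F, t15 = F

t2 = x4 OR x5 = F OR T = T
t3 = NOT x1 = NOT F = T
t11 = NOT t2 = NOT T = F
t14 = NOT x2 = NOT T = F
t15 = x4 XOR t14 = F XOR F = F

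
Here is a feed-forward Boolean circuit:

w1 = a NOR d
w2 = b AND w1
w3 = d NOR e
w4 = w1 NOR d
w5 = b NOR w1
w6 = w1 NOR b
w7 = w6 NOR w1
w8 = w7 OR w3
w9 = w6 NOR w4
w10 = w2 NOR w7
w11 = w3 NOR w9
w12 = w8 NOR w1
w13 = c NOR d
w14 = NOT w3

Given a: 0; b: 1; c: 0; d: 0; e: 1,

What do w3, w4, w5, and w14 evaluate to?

w3 = 0  w4 = 0  w5 = 0  w14 = 1

w1 = a NOR d = 0 NOR 0 = 1
w3 = d NOR e = 0 NOR 1 = 0
w4 = w1 NOR d = 1 NOR 0 = 0
w5 = b NOR w1 = 1 NOR 1 = 0
w14 = NOT w3 = NOT 0 = 1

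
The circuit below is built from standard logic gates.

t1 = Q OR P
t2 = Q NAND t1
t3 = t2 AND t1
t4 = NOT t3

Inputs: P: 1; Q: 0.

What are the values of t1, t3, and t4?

t1 = Q OR P = 0 OR 1 = 1
t2 = Q NAND t1 = 0 NAND 1 = 1
t3 = t2 AND t1 = 1 AND 1 = 1
t4 = NOT t3 = NOT 1 = 0

t1 = 1, t3 = 1, t4 = 0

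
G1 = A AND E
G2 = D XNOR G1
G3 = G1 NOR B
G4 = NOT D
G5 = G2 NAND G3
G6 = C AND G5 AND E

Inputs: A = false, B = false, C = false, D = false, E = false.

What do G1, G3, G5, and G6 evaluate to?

G1 = A AND E = false AND false = false
G2 = D XNOR G1 = false XNOR false = true
G3 = G1 NOR B = false NOR false = true
G5 = G2 NAND G3 = true NAND true = false
G6 = C AND G5 AND E = false AND false AND false = false

G1 = false  G3 = true  G5 = false  G6 = false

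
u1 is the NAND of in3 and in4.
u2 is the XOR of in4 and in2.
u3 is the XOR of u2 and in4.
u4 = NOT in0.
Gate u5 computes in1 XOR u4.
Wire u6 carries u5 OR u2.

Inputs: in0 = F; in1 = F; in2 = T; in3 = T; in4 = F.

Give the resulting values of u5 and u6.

u5 = T; u6 = T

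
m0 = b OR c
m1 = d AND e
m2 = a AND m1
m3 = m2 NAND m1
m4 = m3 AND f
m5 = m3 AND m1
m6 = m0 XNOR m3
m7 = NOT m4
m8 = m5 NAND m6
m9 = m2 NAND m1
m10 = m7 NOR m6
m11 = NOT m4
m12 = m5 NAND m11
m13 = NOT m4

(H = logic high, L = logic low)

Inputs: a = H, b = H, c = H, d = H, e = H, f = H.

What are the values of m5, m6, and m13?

m5 = L  m6 = L  m13 = H

m0 = b OR c = H OR H = H
m1 = d AND e = H AND H = H
m2 = a AND m1 = H AND H = H
m3 = m2 NAND m1 = H NAND H = L
m4 = m3 AND f = L AND H = L
m5 = m3 AND m1 = L AND H = L
m6 = m0 XNOR m3 = H XNOR L = L
m13 = NOT m4 = NOT L = H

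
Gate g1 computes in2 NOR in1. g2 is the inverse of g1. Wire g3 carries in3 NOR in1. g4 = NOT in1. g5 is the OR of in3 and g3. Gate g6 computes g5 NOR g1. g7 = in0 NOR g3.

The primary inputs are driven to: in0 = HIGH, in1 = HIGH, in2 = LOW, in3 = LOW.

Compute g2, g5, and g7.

g1 = in2 NOR in1 = LOW NOR HIGH = LOW
g2 = NOT g1 = NOT LOW = HIGH
g3 = in3 NOR in1 = LOW NOR HIGH = LOW
g5 = in3 OR g3 = LOW OR LOW = LOW
g7 = in0 NOR g3 = HIGH NOR LOW = LOW

g2 = HIGH  g5 = LOW  g7 = LOW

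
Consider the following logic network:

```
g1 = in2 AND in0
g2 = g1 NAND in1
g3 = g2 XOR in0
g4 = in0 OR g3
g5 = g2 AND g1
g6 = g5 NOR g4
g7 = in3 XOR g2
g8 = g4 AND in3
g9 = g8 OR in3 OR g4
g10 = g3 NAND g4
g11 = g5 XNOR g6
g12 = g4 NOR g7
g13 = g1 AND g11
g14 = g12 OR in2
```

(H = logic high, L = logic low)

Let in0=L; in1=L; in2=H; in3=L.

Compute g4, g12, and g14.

g1 = in2 AND in0 = H AND L = L
g2 = g1 NAND in1 = L NAND L = H
g3 = g2 XOR in0 = H XOR L = H
g4 = in0 OR g3 = L OR H = H
g7 = in3 XOR g2 = L XOR H = H
g12 = g4 NOR g7 = H NOR H = L
g14 = g12 OR in2 = L OR H = H

g4 = H; g12 = L; g14 = H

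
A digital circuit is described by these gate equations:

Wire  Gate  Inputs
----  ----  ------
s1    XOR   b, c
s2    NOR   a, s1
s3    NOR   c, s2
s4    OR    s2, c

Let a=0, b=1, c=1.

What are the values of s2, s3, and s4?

s2 = 1; s3 = 0; s4 = 1

s1 = b XOR c = 1 XOR 1 = 0
s2 = a NOR s1 = 0 NOR 0 = 1
s3 = c NOR s2 = 1 NOR 1 = 0
s4 = s2 OR c = 1 OR 1 = 1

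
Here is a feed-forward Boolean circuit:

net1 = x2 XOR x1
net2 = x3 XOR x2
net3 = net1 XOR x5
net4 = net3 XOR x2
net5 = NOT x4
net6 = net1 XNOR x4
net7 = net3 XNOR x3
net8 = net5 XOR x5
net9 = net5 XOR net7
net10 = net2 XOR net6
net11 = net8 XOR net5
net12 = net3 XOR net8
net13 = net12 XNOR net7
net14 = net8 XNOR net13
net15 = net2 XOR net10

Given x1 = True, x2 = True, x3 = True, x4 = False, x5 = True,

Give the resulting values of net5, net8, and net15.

net1 = x2 XOR x1 = True XOR True = False
net2 = x3 XOR x2 = True XOR True = False
net5 = NOT x4 = NOT False = True
net6 = net1 XNOR x4 = False XNOR False = True
net8 = net5 XOR x5 = True XOR True = False
net10 = net2 XOR net6 = False XOR True = True
net15 = net2 XOR net10 = False XOR True = True

net5 = True; net8 = False; net15 = True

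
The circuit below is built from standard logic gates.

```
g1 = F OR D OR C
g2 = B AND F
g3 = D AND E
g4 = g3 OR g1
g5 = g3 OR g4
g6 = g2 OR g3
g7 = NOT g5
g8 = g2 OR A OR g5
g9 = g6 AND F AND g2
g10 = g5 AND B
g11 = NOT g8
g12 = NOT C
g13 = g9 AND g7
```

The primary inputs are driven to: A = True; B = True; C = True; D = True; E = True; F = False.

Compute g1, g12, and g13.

g1 = True, g12 = False, g13 = False

g1 = F OR D OR C = False OR True OR True = True
g2 = B AND F = True AND False = False
g3 = D AND E = True AND True = True
g4 = g3 OR g1 = True OR True = True
g5 = g3 OR g4 = True OR True = True
g6 = g2 OR g3 = False OR True = True
g7 = NOT g5 = NOT True = False
g9 = g6 AND F AND g2 = True AND False AND False = False
g12 = NOT C = NOT True = False
g13 = g9 AND g7 = False AND False = False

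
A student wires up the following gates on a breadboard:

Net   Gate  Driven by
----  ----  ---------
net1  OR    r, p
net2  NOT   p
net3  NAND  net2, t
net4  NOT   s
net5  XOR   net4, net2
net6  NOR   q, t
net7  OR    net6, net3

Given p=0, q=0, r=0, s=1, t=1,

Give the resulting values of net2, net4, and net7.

net2 = 1  net4 = 0  net7 = 0

net2 = NOT p = NOT 0 = 1
net3 = net2 NAND t = 1 NAND 1 = 0
net4 = NOT s = NOT 1 = 0
net6 = q NOR t = 0 NOR 1 = 0
net7 = net6 OR net3 = 0 OR 0 = 0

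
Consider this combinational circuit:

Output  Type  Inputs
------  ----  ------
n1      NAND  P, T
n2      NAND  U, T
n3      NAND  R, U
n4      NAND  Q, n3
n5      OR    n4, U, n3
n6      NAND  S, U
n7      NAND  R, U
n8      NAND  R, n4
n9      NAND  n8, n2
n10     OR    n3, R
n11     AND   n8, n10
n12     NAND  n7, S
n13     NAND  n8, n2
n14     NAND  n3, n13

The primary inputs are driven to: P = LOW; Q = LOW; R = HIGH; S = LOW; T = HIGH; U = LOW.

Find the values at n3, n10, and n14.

n2 = U NAND T = LOW NAND HIGH = HIGH
n3 = R NAND U = HIGH NAND LOW = HIGH
n4 = Q NAND n3 = LOW NAND HIGH = HIGH
n8 = R NAND n4 = HIGH NAND HIGH = LOW
n10 = n3 OR R = HIGH OR HIGH = HIGH
n13 = n8 NAND n2 = LOW NAND HIGH = HIGH
n14 = n3 NAND n13 = HIGH NAND HIGH = LOW

n3 = HIGH; n10 = HIGH; n14 = LOW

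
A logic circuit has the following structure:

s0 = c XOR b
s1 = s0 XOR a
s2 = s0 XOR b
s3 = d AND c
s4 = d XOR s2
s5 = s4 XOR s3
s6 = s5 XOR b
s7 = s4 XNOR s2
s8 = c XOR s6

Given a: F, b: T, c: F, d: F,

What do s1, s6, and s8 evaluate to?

s1 = T, s6 = T, s8 = T

s0 = c XOR b = F XOR T = T
s1 = s0 XOR a = T XOR F = T
s2 = s0 XOR b = T XOR T = F
s3 = d AND c = F AND F = F
s4 = d XOR s2 = F XOR F = F
s5 = s4 XOR s3 = F XOR F = F
s6 = s5 XOR b = F XOR T = T
s8 = c XOR s6 = F XOR T = T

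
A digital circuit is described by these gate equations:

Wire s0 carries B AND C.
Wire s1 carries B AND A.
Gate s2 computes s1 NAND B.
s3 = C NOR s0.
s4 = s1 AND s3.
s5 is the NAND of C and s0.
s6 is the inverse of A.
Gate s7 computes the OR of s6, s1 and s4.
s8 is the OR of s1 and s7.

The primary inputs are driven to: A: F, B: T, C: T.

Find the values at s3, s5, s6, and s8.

s0 = B AND C = T AND T = T
s1 = B AND A = T AND F = F
s3 = C NOR s0 = T NOR T = F
s4 = s1 AND s3 = F AND F = F
s5 = C NAND s0 = T NAND T = F
s6 = NOT A = NOT F = T
s7 = s6 OR s1 OR s4 = T OR F OR F = T
s8 = s1 OR s7 = F OR T = T

s3 = F, s5 = F, s6 = T, s8 = T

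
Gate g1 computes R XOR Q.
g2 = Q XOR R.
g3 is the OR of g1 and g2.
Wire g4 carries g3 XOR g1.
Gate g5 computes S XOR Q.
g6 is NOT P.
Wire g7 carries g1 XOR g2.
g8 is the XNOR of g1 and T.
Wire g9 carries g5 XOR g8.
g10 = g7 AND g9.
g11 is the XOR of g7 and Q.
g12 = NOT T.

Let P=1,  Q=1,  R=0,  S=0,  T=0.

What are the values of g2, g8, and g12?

g1 = R XOR Q = 0 XOR 1 = 1
g2 = Q XOR R = 1 XOR 0 = 1
g8 = g1 XNOR T = 1 XNOR 0 = 0
g12 = NOT T = NOT 0 = 1

g2 = 1  g8 = 0  g12 = 1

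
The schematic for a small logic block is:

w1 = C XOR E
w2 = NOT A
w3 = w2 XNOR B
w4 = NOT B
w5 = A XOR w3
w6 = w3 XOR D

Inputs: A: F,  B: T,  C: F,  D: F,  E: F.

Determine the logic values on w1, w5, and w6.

w1 = C XOR E = F XOR F = F
w2 = NOT A = NOT F = T
w3 = w2 XNOR B = T XNOR T = T
w5 = A XOR w3 = F XOR T = T
w6 = w3 XOR D = T XOR F = T

w1 = F, w5 = T, w6 = T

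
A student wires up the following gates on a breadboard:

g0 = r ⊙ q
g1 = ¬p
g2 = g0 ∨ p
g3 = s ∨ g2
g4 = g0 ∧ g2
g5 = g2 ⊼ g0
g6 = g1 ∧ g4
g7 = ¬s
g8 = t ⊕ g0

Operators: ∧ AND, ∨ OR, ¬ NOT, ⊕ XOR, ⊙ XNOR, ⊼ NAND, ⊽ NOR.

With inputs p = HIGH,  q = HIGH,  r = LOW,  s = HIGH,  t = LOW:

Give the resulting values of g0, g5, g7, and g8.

g0 = LOW  g5 = HIGH  g7 = LOW  g8 = LOW

g0 = r XNOR q = LOW XNOR HIGH = LOW
g2 = g0 OR p = LOW OR HIGH = HIGH
g5 = g2 NAND g0 = HIGH NAND LOW = HIGH
g7 = NOT s = NOT HIGH = LOW
g8 = t XOR g0 = LOW XOR LOW = LOW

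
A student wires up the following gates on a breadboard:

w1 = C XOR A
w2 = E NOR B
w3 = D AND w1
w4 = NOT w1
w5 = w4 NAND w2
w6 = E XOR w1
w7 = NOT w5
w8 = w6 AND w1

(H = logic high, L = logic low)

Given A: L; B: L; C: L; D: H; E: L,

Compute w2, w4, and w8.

w1 = C XOR A = L XOR L = L
w2 = E NOR B = L NOR L = H
w4 = NOT w1 = NOT L = H
w6 = E XOR w1 = L XOR L = L
w8 = w6 AND w1 = L AND L = L

w2 = H; w4 = H; w8 = L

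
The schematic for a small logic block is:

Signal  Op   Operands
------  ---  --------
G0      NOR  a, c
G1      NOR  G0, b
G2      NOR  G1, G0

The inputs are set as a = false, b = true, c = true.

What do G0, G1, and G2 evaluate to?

G0 = false; G1 = false; G2 = true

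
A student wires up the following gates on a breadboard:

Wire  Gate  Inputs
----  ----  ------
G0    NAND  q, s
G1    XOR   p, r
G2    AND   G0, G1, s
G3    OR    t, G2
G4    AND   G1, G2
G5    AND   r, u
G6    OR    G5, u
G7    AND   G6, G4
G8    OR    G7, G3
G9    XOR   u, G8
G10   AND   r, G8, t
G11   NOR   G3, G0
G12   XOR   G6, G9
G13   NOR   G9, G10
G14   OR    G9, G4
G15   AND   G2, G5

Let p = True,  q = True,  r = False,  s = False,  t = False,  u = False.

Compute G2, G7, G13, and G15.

G2 = False  G7 = False  G13 = True  G15 = False

G0 = q NAND s = True NAND False = True
G1 = p XOR r = True XOR False = True
G2 = G0 AND G1 AND s = True AND True AND False = False
G3 = t OR G2 = False OR False = False
G4 = G1 AND G2 = True AND False = False
G5 = r AND u = False AND False = False
G6 = G5 OR u = False OR False = False
G7 = G6 AND G4 = False AND False = False
G8 = G7 OR G3 = False OR False = False
G9 = u XOR G8 = False XOR False = False
G10 = r AND G8 AND t = False AND False AND False = False
G13 = G9 NOR G10 = False NOR False = True
G15 = G2 AND G5 = False AND False = False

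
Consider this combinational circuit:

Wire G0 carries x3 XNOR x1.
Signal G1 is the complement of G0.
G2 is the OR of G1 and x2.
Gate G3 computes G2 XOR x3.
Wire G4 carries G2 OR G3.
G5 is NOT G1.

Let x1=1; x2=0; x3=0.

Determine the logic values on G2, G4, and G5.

G2 = 1; G4 = 1; G5 = 0

G0 = x3 XNOR x1 = 0 XNOR 1 = 0
G1 = NOT G0 = NOT 0 = 1
G2 = G1 OR x2 = 1 OR 0 = 1
G3 = G2 XOR x3 = 1 XOR 0 = 1
G4 = G2 OR G3 = 1 OR 1 = 1
G5 = NOT G1 = NOT 1 = 0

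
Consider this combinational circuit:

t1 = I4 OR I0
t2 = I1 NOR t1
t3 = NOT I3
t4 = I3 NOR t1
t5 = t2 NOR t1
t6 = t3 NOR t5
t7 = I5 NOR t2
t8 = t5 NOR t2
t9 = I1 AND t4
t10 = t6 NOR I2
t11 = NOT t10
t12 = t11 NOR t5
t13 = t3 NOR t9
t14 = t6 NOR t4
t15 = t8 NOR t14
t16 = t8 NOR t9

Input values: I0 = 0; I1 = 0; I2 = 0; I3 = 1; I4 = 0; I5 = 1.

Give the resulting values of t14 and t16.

t14 = 0, t16 = 1

t1 = I4 OR I0 = 0 OR 0 = 0
t2 = I1 NOR t1 = 0 NOR 0 = 1
t3 = NOT I3 = NOT 1 = 0
t4 = I3 NOR t1 = 1 NOR 0 = 0
t5 = t2 NOR t1 = 1 NOR 0 = 0
t6 = t3 NOR t5 = 0 NOR 0 = 1
t8 = t5 NOR t2 = 0 NOR 1 = 0
t9 = I1 AND t4 = 0 AND 0 = 0
t14 = t6 NOR t4 = 1 NOR 0 = 0
t16 = t8 NOR t9 = 0 NOR 0 = 1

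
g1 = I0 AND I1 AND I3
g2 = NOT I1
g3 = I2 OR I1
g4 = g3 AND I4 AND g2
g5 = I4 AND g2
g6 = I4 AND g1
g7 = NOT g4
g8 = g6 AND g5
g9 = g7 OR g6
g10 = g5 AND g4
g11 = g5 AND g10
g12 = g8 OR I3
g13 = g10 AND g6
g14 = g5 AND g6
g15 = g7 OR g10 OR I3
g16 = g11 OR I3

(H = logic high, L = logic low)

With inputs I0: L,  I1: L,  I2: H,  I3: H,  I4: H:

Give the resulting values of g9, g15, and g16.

g9 = L; g15 = H; g16 = H

g1 = I0 AND I1 AND I3 = L AND L AND H = L
g2 = NOT I1 = NOT L = H
g3 = I2 OR I1 = H OR L = H
g4 = g3 AND I4 AND g2 = H AND H AND H = H
g5 = I4 AND g2 = H AND H = H
g6 = I4 AND g1 = H AND L = L
g7 = NOT g4 = NOT H = L
g9 = g7 OR g6 = L OR L = L
g10 = g5 AND g4 = H AND H = H
g11 = g5 AND g10 = H AND H = H
g15 = g7 OR g10 OR I3 = L OR H OR H = H
g16 = g11 OR I3 = H OR H = H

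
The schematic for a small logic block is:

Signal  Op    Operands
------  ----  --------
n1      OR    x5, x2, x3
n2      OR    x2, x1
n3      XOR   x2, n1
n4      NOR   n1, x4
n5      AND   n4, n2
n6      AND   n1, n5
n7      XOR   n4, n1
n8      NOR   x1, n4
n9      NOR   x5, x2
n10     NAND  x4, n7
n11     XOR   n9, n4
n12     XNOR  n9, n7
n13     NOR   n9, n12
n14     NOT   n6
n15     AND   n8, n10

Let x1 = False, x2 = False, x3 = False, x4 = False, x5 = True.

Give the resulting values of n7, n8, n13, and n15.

n1 = x5 OR x2 OR x3 = True OR False OR False = True
n4 = n1 NOR x4 = True NOR False = False
n7 = n4 XOR n1 = False XOR True = True
n8 = x1 NOR n4 = False NOR False = True
n9 = x5 NOR x2 = True NOR False = False
n10 = x4 NAND n7 = False NAND True = True
n12 = n9 XNOR n7 = False XNOR True = False
n13 = n9 NOR n12 = False NOR False = True
n15 = n8 AND n10 = True AND True = True

n7 = True, n8 = True, n13 = True, n15 = True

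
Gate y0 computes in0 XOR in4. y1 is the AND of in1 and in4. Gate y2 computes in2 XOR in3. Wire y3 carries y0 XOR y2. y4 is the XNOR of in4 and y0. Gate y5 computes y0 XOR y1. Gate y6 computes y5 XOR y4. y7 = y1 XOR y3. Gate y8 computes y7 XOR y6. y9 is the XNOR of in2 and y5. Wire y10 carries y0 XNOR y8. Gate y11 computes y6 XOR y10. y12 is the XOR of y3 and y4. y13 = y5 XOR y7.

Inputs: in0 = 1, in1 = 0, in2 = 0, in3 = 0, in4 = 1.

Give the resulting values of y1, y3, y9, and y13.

y0 = in0 XOR in4 = 1 XOR 1 = 0
y1 = in1 AND in4 = 0 AND 1 = 0
y2 = in2 XOR in3 = 0 XOR 0 = 0
y3 = y0 XOR y2 = 0 XOR 0 = 0
y5 = y0 XOR y1 = 0 XOR 0 = 0
y7 = y1 XOR y3 = 0 XOR 0 = 0
y9 = in2 XNOR y5 = 0 XNOR 0 = 1
y13 = y5 XOR y7 = 0 XOR 0 = 0

y1 = 0  y3 = 0  y9 = 1  y13 = 0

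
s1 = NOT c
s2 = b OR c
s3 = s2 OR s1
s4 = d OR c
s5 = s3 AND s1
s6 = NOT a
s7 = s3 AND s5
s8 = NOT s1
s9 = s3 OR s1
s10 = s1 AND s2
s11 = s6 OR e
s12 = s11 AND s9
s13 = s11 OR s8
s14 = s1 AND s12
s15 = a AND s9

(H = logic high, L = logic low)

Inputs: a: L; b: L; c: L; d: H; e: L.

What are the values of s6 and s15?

s6 = H; s15 = L

s1 = NOT c = NOT L = H
s2 = b OR c = L OR L = L
s3 = s2 OR s1 = L OR H = H
s6 = NOT a = NOT L = H
s9 = s3 OR s1 = H OR H = H
s15 = a AND s9 = L AND H = L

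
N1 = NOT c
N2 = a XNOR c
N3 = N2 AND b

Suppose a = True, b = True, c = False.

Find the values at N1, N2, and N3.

N1 = True  N2 = False  N3 = False

N1 = NOT c = NOT False = True
N2 = a XNOR c = True XNOR False = False
N3 = N2 AND b = False AND True = False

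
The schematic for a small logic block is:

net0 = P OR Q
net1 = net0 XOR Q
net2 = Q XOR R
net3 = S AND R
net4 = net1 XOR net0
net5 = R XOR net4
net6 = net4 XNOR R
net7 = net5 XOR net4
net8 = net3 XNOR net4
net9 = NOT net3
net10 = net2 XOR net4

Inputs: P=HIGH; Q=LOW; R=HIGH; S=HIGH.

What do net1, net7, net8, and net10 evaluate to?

net1 = HIGH, net7 = HIGH, net8 = LOW, net10 = HIGH

net0 = P OR Q = HIGH OR LOW = HIGH
net1 = net0 XOR Q = HIGH XOR LOW = HIGH
net2 = Q XOR R = LOW XOR HIGH = HIGH
net3 = S AND R = HIGH AND HIGH = HIGH
net4 = net1 XOR net0 = HIGH XOR HIGH = LOW
net5 = R XOR net4 = HIGH XOR LOW = HIGH
net7 = net5 XOR net4 = HIGH XOR LOW = HIGH
net8 = net3 XNOR net4 = HIGH XNOR LOW = LOW
net10 = net2 XOR net4 = HIGH XOR LOW = HIGH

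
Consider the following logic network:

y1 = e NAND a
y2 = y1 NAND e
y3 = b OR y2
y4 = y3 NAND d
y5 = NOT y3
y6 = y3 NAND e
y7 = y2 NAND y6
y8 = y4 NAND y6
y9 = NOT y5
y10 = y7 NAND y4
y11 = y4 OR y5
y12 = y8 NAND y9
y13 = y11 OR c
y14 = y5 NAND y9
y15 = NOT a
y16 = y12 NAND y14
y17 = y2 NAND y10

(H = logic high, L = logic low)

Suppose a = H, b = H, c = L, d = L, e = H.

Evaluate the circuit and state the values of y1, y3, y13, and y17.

y1 = L, y3 = H, y13 = H, y17 = H

y1 = e NAND a = H NAND H = L
y2 = y1 NAND e = L NAND H = H
y3 = b OR y2 = H OR H = H
y4 = y3 NAND d = H NAND L = H
y5 = NOT y3 = NOT H = L
y6 = y3 NAND e = H NAND H = L
y7 = y2 NAND y6 = H NAND L = H
y10 = y7 NAND y4 = H NAND H = L
y11 = y4 OR y5 = H OR L = H
y13 = y11 OR c = H OR L = H
y17 = y2 NAND y10 = H NAND L = H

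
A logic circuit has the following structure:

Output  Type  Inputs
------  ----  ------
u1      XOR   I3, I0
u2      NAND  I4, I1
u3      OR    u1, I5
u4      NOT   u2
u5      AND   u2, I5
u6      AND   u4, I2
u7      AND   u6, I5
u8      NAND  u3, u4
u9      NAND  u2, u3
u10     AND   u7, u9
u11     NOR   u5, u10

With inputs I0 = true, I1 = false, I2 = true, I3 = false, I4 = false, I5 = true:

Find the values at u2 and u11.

u1 = I3 XOR I0 = false XOR true = true
u2 = I4 NAND I1 = false NAND false = true
u3 = u1 OR I5 = true OR true = true
u4 = NOT u2 = NOT true = false
u5 = u2 AND I5 = true AND true = true
u6 = u4 AND I2 = false AND true = false
u7 = u6 AND I5 = false AND true = false
u9 = u2 NAND u3 = true NAND true = false
u10 = u7 AND u9 = false AND false = false
u11 = u5 NOR u10 = true NOR false = false

u2 = true; u11 = false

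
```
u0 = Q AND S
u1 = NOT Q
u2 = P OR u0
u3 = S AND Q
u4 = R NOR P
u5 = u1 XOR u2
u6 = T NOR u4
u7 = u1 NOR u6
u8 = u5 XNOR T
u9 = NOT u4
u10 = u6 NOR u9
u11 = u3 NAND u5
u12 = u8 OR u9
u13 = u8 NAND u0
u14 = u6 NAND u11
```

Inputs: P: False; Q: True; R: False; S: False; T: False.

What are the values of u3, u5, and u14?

u3 = False, u5 = False, u14 = True

u0 = Q AND S = True AND False = False
u1 = NOT Q = NOT True = False
u2 = P OR u0 = False OR False = False
u3 = S AND Q = False AND True = False
u4 = R NOR P = False NOR False = True
u5 = u1 XOR u2 = False XOR False = False
u6 = T NOR u4 = False NOR True = False
u11 = u3 NAND u5 = False NAND False = True
u14 = u6 NAND u11 = False NAND True = True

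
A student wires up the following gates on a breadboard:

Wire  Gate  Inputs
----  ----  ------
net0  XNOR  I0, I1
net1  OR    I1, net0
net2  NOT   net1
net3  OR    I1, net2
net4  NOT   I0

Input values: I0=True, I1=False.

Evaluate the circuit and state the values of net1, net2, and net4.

net1 = False; net2 = True; net4 = False

net0 = I0 XNOR I1 = True XNOR False = False
net1 = I1 OR net0 = False OR False = False
net2 = NOT net1 = NOT False = True
net4 = NOT I0 = NOT True = False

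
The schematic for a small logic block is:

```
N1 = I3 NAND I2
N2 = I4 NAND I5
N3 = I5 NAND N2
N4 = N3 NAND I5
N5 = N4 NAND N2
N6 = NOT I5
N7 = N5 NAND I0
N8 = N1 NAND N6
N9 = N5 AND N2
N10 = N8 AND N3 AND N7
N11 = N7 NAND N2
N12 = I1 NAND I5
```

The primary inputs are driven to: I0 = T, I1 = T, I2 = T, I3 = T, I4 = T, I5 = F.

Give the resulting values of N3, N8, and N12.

N3 = T, N8 = T, N12 = T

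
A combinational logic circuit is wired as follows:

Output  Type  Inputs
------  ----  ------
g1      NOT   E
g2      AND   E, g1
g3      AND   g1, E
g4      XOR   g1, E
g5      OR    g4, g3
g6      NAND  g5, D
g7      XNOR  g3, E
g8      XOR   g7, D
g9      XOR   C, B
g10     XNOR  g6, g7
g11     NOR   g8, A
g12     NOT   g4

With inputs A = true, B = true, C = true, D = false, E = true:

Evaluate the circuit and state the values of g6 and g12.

g6 = true, g12 = false

g1 = NOT E = NOT true = false
g3 = g1 AND E = false AND true = false
g4 = g1 XOR E = false XOR true = true
g5 = g4 OR g3 = true OR false = true
g6 = g5 NAND D = true NAND false = true
g12 = NOT g4 = NOT true = false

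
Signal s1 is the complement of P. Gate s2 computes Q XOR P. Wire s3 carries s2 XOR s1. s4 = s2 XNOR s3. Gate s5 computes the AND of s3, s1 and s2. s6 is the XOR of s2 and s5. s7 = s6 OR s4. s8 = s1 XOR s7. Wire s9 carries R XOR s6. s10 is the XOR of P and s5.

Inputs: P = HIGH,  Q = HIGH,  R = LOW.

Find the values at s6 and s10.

s1 = NOT P = NOT HIGH = LOW
s2 = Q XOR P = HIGH XOR HIGH = LOW
s3 = s2 XOR s1 = LOW XOR LOW = LOW
s5 = s3 AND s1 AND s2 = LOW AND LOW AND LOW = LOW
s6 = s2 XOR s5 = LOW XOR LOW = LOW
s10 = P XOR s5 = HIGH XOR LOW = HIGH

s6 = LOW, s10 = HIGH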